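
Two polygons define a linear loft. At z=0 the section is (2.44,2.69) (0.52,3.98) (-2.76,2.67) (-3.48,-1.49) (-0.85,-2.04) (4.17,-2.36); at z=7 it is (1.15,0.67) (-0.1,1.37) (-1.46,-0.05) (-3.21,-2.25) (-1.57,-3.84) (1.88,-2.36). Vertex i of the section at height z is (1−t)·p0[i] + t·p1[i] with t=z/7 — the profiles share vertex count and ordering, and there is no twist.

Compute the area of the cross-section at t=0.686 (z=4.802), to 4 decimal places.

Area at t=0.686: 20.3422

Cross-section at t=0.686: each vertex is (1-t)·p0[i] + t·p1[i].
  v1: (1-0.686)·(2.44,2.69) + 0.686·(1.15,0.67) = (1.5551,1.3043)
  v2: (1-0.686)·(0.52,3.98) + 0.686·(-0.1,1.37) = (0.0947,2.1895)
  v3: (1-0.686)·(-2.76,2.67) + 0.686·(-1.46,-0.05) = (-1.8682,0.8041)
  v4: (1-0.686)·(-3.48,-1.49) + 0.686·(-3.21,-2.25) = (-3.2948,-2.0114)
  v5: (1-0.686)·(-0.85,-2.04) + 0.686·(-1.57,-3.84) = (-1.3439,-3.2748)
  v6: (1-0.686)·(4.17,-2.36) + 0.686·(1.88,-2.36) = (2.5991,-2.3600)
Shoelace sum Σ(x_i·y_{i+1} − x_{i+1}·y_i):
  i=1: 1.5551·2.1895 − 0.0947·1.3043 = +3.2814 (running +3.2814)
  i=2: 0.0947·0.8041 − -1.8682·2.1895 = +4.1666 (running +7.4480)
  i=3: -1.8682·-2.0114 − -3.2948·0.8041 = +6.4069 (running +13.8549)
  i=4: -3.2948·-3.2748 − -1.3439·-2.0114 = +8.0866 (running +21.9415)
  i=5: -1.3439·-2.3600 − 2.5991·-3.2748 = +11.6831 (running +33.6246)
  i=6: 2.5991·1.3043 − 1.5551·-2.3600 = +7.0598 (running +40.6844)
Area = |Σ|/2 = |40.6844|/2 = 20.3422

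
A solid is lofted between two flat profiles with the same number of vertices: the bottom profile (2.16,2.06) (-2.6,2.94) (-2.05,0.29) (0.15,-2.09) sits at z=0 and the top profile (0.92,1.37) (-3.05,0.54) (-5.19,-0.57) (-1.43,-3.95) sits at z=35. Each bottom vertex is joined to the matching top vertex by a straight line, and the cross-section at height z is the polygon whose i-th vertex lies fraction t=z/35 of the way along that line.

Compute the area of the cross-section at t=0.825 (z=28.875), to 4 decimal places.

Area at t=0.825: 14.9797

Cross-section at t=0.825: each vertex is (1-t)·p0[i] + t·p1[i].
  v1: (1-0.825)·(2.16,2.06) + 0.825·(0.92,1.37) = (1.1370,1.4908)
  v2: (1-0.825)·(-2.6,2.94) + 0.825·(-3.05,0.54) = (-2.9712,0.9600)
  v3: (1-0.825)·(-2.05,0.29) + 0.825·(-5.19,-0.57) = (-4.6405,-0.4195)
  v4: (1-0.825)·(0.15,-2.09) + 0.825·(-1.43,-3.95) = (-1.1535,-3.6245)
Shoelace sum Σ(x_i·y_{i+1} − x_{i+1}·y_i):
  i=1: 1.1370·0.9600 − -2.9712·1.4908 = +5.5209 (running +5.5209)
  i=2: -2.9712·-0.4195 − -4.6405·0.9600 = +5.7013 (running +11.2222)
  i=3: -4.6405·-3.6245 − -1.1535·-0.4195 = +16.3356 (running +27.5578)
  i=4: -1.1535·1.4908 − 1.1370·-3.6245 = +2.4015 (running +29.9593)
Area = |Σ|/2 = |29.9593|/2 = 14.9797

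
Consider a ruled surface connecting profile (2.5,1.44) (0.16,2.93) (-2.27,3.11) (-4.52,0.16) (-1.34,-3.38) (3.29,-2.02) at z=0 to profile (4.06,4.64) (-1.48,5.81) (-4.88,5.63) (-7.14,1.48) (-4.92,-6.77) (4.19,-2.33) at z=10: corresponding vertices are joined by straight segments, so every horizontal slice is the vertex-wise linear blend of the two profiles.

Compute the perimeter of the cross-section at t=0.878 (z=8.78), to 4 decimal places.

Cross-section at t=0.878: each vertex is (1-t)·p0[i] + t·p1[i].
  v1: (1-0.878)·(2.5,1.44) + 0.878·(4.06,4.64) = (3.8697,4.2496)
  v2: (1-0.878)·(0.16,2.93) + 0.878·(-1.48,5.81) = (-1.2799,5.4586)
  v3: (1-0.878)·(-2.27,3.11) + 0.878·(-4.88,5.63) = (-4.5616,5.3226)
  v4: (1-0.878)·(-4.52,0.16) + 0.878·(-7.14,1.48) = (-6.8204,1.3190)
  v5: (1-0.878)·(-1.34,-3.38) + 0.878·(-4.92,-6.77) = (-4.4832,-6.3564)
  v6: (1-0.878)·(3.29,-2.02) + 0.878·(4.19,-2.33) = (4.0802,-2.2922)
Perimeter = Σ |v_{i+1} − v_i|:
  edge 1→2: √(-5.1496² + 1.2090²) = 5.2896 (running 5.2896)
  edge 2→3: √(-3.2817² + -0.1361²) = 3.2845 (running 8.5741)
  edge 3→4: √(-2.2588² + -4.0036²) = 4.5968 (running 13.1709)
  edge 4→5: √(2.3371² + -7.6754²) = 8.0233 (running 21.1943)
  edge 5→6: √(8.5634² + 4.0642²) = 9.4790 (running 30.6732)
  edge 6→1: √(-0.2105² + 6.5418²) = 6.5452 (running 37.2184)
Perimeter = 37.2184

Perimeter at t=0.878: 37.2184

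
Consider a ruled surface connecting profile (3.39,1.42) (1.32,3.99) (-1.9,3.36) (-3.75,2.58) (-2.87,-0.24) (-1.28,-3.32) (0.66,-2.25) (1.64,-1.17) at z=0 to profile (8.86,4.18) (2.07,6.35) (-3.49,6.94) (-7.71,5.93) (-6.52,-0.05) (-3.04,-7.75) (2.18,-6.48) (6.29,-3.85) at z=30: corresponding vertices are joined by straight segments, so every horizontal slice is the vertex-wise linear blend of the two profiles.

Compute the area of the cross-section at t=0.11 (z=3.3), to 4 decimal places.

Area at t=0.11: 41.1271

Cross-section at t=0.11: each vertex is (1-t)·p0[i] + t·p1[i].
  v1: (1-0.11)·(3.39,1.42) + 0.11·(8.86,4.18) = (3.9917,1.7236)
  v2: (1-0.11)·(1.32,3.99) + 0.11·(2.07,6.35) = (1.4025,4.2496)
  v3: (1-0.11)·(-1.9,3.36) + 0.11·(-3.49,6.94) = (-2.0749,3.7538)
  v4: (1-0.11)·(-3.75,2.58) + 0.11·(-7.71,5.93) = (-4.1856,2.9485)
  v5: (1-0.11)·(-2.87,-0.24) + 0.11·(-6.52,-0.05) = (-3.2715,-0.2191)
  v6: (1-0.11)·(-1.28,-3.32) + 0.11·(-3.04,-7.75) = (-1.4736,-3.8073)
  v7: (1-0.11)·(0.66,-2.25) + 0.11·(2.18,-6.48) = (0.8272,-2.7153)
  v8: (1-0.11)·(1.64,-1.17) + 0.11·(6.29,-3.85) = (2.1515,-1.4648)
Shoelace sum Σ(x_i·y_{i+1} − x_{i+1}·y_i):
  i=1: 3.9917·4.2496 − 1.4025·1.7236 = +14.5458 (running +14.5458)
  i=2: 1.4025·3.7538 − -2.0749·4.2496 = +14.0822 (running +28.6280)
  i=3: -2.0749·2.9485 − -4.1856·3.7538 = +9.5941 (running +38.2220)
  i=4: -4.1856·-0.2191 − -3.2715·2.9485 = +10.5631 (running +48.7851)
  i=5: -3.2715·-3.8073 − -1.4736·-0.2191 = +12.1327 (running +60.9178)
  i=6: -1.4736·-2.7153 − 0.8272·-3.8073 = +7.1507 (running +68.0685)
  i=7: 0.8272·-1.4648 − 2.1515·-2.7153 = +4.6303 (running +72.6988)
  i=8: 2.1515·1.7236 − 3.9917·-1.4648 = +9.5554 (running +82.2542)
Area = |Σ|/2 = |82.2542|/2 = 41.1271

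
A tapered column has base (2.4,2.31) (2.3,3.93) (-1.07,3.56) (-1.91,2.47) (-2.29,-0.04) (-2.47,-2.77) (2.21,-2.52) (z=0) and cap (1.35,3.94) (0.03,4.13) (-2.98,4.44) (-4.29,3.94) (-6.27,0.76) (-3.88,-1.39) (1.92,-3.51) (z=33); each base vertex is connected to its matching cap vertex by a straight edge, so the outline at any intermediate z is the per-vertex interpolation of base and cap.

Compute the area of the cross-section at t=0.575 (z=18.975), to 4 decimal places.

Cross-section at t=0.575: each vertex is (1-t)·p0[i] + t·p1[i].
  v1: (1-0.575)·(2.4,2.31) + 0.575·(1.35,3.94) = (1.7963,3.2473)
  v2: (1-0.575)·(2.3,3.93) + 0.575·(0.03,4.13) = (0.9948,4.0450)
  v3: (1-0.575)·(-1.07,3.56) + 0.575·(-2.98,4.44) = (-2.1683,4.0660)
  v4: (1-0.575)·(-1.91,2.47) + 0.575·(-4.29,3.94) = (-3.2785,3.3152)
  v5: (1-0.575)·(-2.29,-0.04) + 0.575·(-6.27,0.76) = (-4.5785,0.4200)
  v6: (1-0.575)·(-2.47,-2.77) + 0.575·(-3.88,-1.39) = (-3.2808,-1.9765)
  v7: (1-0.575)·(2.21,-2.52) + 0.575·(1.92,-3.51) = (2.0433,-3.0892)
Shoelace sum Σ(x_i·y_{i+1} − x_{i+1}·y_i):
  i=1: 1.7963·4.0450 − 0.9948·3.2473 = +4.0356 (running +4.0356)
  i=2: 0.9948·4.0660 − -2.1683·4.0450 = +12.8152 (running +16.8509)
  i=3: -2.1683·3.3152 − -3.2785·4.0660 = +6.1421 (running +22.9929)
  i=4: -3.2785·0.4200 − -4.5785·3.3152 = +13.8019 (running +36.7948)
  i=5: -4.5785·-1.9765 − -3.2808·0.4200 = +10.4273 (running +47.2222)
  i=6: -3.2808·-3.0892 − 2.0433·-1.9765 = +14.1735 (running +61.3957)
  i=7: 2.0433·3.2473 − 1.7963·-3.0892 = +12.1840 (running +73.5797)
Area = |Σ|/2 = |73.5797|/2 = 36.7899

Area at t=0.575: 36.7899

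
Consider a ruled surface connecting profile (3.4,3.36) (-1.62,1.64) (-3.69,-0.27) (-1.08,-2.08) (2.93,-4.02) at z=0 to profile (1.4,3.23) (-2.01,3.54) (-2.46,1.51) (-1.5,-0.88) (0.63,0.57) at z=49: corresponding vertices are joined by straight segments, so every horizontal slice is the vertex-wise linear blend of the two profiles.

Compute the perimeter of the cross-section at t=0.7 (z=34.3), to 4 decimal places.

Cross-section at t=0.7: each vertex is (1-t)·p0[i] + t·p1[i].
  v1: (1-0.7)·(3.4,3.36) + 0.7·(1.4,3.23) = (2.0000,3.2690)
  v2: (1-0.7)·(-1.62,1.64) + 0.7·(-2.01,3.54) = (-1.8930,2.9700)
  v3: (1-0.7)·(-3.69,-0.27) + 0.7·(-2.46,1.51) = (-2.8290,0.9760)
  v4: (1-0.7)·(-1.08,-2.08) + 0.7·(-1.5,-0.88) = (-1.3740,-1.2400)
  v5: (1-0.7)·(2.93,-4.02) + 0.7·(0.63,0.57) = (1.3200,-0.8070)
Perimeter = Σ |v_{i+1} − v_i|:
  edge 1→2: √(-3.8930² + -0.2990²) = 3.9045 (running 3.9045)
  edge 2→3: √(-0.9360² + -1.9940²) = 2.2028 (running 6.1072)
  edge 3→4: √(1.4550² + -2.2160²) = 2.6510 (running 8.7582)
  edge 4→5: √(2.6940² + 0.4330²) = 2.7286 (running 11.4868)
  edge 5→1: √(0.6800² + 4.0760²) = 4.1323 (running 15.6191)
Perimeter = 15.6191

Perimeter at t=0.7: 15.6191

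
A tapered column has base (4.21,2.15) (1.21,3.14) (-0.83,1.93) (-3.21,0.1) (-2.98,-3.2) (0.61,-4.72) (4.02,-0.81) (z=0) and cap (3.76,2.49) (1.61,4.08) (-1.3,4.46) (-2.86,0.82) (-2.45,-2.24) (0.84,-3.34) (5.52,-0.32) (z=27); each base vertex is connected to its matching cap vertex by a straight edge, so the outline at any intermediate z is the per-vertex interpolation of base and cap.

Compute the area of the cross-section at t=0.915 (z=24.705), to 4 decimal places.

Area at t=0.915: 43.2403

Cross-section at t=0.915: each vertex is (1-t)·p0[i] + t·p1[i].
  v1: (1-0.915)·(4.21,2.15) + 0.915·(3.76,2.49) = (3.7982,2.4611)
  v2: (1-0.915)·(1.21,3.14) + 0.915·(1.61,4.08) = (1.5760,4.0001)
  v3: (1-0.915)·(-0.83,1.93) + 0.915·(-1.3,4.46) = (-1.2600,4.2449)
  v4: (1-0.915)·(-3.21,0.1) + 0.915·(-2.86,0.82) = (-2.8897,0.7588)
  v5: (1-0.915)·(-2.98,-3.2) + 0.915·(-2.45,-2.24) = (-2.4950,-2.3216)
  v6: (1-0.915)·(0.61,-4.72) + 0.915·(0.84,-3.34) = (0.8204,-3.4573)
  v7: (1-0.915)·(4.02,-0.81) + 0.915·(5.52,-0.32) = (5.3925,-0.3616)
Shoelace sum Σ(x_i·y_{i+1} − x_{i+1}·y_i):
  i=1: 3.7982·4.0001 − 1.5760·2.4611 = +11.3147 (running +11.3147)
  i=2: 1.5760·4.2449 − -1.2600·4.0001 = +11.7304 (running +23.0451)
  i=3: -1.2600·0.7588 − -2.8897·4.2449 = +11.3107 (running +34.3558)
  i=4: -2.8897·-2.3216 − -2.4950·0.7588 = +8.6021 (running +42.9579)
  i=5: -2.4950·-3.4573 − 0.8204·-2.3216 = +10.5309 (running +53.4888)
  i=6: 0.8204·-0.3616 − 5.3925·-3.4573 = +18.3468 (running +71.8355)
  i=7: 5.3925·2.4611 − 3.7982·-0.3616 = +14.6451 (running +86.4806)
Area = |Σ|/2 = |86.4806|/2 = 43.2403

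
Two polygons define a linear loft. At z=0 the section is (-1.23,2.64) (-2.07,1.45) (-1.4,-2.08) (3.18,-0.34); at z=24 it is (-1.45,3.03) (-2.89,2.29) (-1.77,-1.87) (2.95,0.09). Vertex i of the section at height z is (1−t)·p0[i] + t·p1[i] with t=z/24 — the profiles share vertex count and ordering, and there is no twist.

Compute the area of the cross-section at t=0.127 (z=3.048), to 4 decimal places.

Area at t=0.127: 12.8018

Cross-section at t=0.127: each vertex is (1-t)·p0[i] + t·p1[i].
  v1: (1-0.127)·(-1.23,2.64) + 0.127·(-1.45,3.03) = (-1.2579,2.6895)
  v2: (1-0.127)·(-2.07,1.45) + 0.127·(-2.89,2.29) = (-2.1741,1.5567)
  v3: (1-0.127)·(-1.4,-2.08) + 0.127·(-1.77,-1.87) = (-1.4470,-2.0533)
  v4: (1-0.127)·(3.18,-0.34) + 0.127·(2.95,0.09) = (3.1508,-0.2854)
Shoelace sum Σ(x_i·y_{i+1} − x_{i+1}·y_i):
  i=1: -1.2579·1.5567 − -2.1741·2.6895 = +3.8892 (running +3.8892)
  i=2: -2.1741·-2.0533 − -1.4470·1.5567 = +6.7167 (running +10.6059)
  i=3: -1.4470·-0.2854 − 3.1508·-2.0533 = +6.8826 (running +17.4885)
  i=4: 3.1508·2.6895 − -1.2579·-0.2854 = +8.1151 (running +25.6036)
Area = |Σ|/2 = |25.6036|/2 = 12.8018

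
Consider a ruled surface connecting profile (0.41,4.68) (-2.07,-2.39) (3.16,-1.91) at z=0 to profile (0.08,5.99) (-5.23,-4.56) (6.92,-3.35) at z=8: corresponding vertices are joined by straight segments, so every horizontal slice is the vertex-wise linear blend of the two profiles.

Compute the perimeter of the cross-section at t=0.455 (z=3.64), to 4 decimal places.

Perimeter at t=0.455: 26.9524

Cross-section at t=0.455: each vertex is (1-t)·p0[i] + t·p1[i].
  v1: (1-0.455)·(0.41,4.68) + 0.455·(0.08,5.99) = (0.2598,5.2760)
  v2: (1-0.455)·(-2.07,-2.39) + 0.455·(-5.23,-4.56) = (-3.5078,-3.3773)
  v3: (1-0.455)·(3.16,-1.91) + 0.455·(6.92,-3.35) = (4.8708,-2.5652)
Perimeter = Σ |v_{i+1} − v_i|:
  edge 1→2: √(-3.7677² + -8.6534²) = 9.4380 (running 9.4380)
  edge 2→3: √(8.3786² + 0.8121²) = 8.4179 (running 17.8559)
  edge 3→1: √(-4.6109² + 7.8412²) = 9.0965 (running 26.9524)
Perimeter = 26.9524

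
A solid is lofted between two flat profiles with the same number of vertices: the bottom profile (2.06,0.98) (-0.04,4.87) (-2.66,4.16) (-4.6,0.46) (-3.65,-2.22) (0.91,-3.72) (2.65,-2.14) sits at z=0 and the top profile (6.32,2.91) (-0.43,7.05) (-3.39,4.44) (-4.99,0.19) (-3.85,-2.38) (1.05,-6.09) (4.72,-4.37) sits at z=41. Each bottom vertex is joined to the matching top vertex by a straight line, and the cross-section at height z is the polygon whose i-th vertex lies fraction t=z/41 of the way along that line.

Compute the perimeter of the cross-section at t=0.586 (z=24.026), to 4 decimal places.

Perimeter at t=0.586: 31.2912

Cross-section at t=0.586: each vertex is (1-t)·p0[i] + t·p1[i].
  v1: (1-0.586)·(2.06,0.98) + 0.586·(6.32,2.91) = (4.5564,2.1110)
  v2: (1-0.586)·(-0.04,4.87) + 0.586·(-0.43,7.05) = (-0.2685,6.1475)
  v3: (1-0.586)·(-2.66,4.16) + 0.586·(-3.39,4.44) = (-3.0878,4.3241)
  v4: (1-0.586)·(-4.6,0.46) + 0.586·(-4.99,0.19) = (-4.8285,0.3018)
  v5: (1-0.586)·(-3.65,-2.22) + 0.586·(-3.85,-2.38) = (-3.7672,-2.3138)
  v6: (1-0.586)·(0.91,-3.72) + 0.586·(1.05,-6.09) = (0.9920,-5.1088)
  v7: (1-0.586)·(2.65,-2.14) + 0.586·(4.72,-4.37) = (3.8630,-3.4468)
Perimeter = Σ |v_{i+1} − v_i|:
  edge 1→2: √(-4.8249² + 4.0365²) = 6.2907 (running 6.2907)
  edge 2→3: √(-2.8192² + -1.8234²) = 3.3575 (running 9.6482)
  edge 3→4: √(-1.7408² + -4.0223²) = 4.3828 (running 14.0310)
  edge 4→5: √(1.0613² + -2.6155²) = 2.8227 (running 16.8537)
  edge 5→6: √(4.7592² + -2.7951²) = 5.5193 (running 22.3730)
  edge 6→7: √(2.8710² + 1.6620²) = 3.3174 (running 25.6904)
  edge 7→1: √(0.6933² + 5.5578²) = 5.6008 (running 31.2912)
Perimeter = 31.2912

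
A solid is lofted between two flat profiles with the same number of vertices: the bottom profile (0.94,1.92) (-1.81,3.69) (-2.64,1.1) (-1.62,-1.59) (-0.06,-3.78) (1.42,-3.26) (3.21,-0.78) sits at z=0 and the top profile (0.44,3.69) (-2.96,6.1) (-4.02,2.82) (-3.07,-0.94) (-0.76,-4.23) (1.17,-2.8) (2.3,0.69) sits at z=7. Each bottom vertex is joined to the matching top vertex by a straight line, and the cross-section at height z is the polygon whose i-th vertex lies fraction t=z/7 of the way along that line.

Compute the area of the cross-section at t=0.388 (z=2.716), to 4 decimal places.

Cross-section at t=0.388: each vertex is (1-t)·p0[i] + t·p1[i].
  v1: (1-0.388)·(0.94,1.92) + 0.388·(0.44,3.69) = (0.7460,2.6068)
  v2: (1-0.388)·(-1.81,3.69) + 0.388·(-2.96,6.1) = (-2.2562,4.6251)
  v3: (1-0.388)·(-2.64,1.1) + 0.388·(-4.02,2.82) = (-3.1754,1.7674)
  v4: (1-0.388)·(-1.62,-1.59) + 0.388·(-3.07,-0.94) = (-2.1826,-1.3378)
  v5: (1-0.388)·(-0.06,-3.78) + 0.388·(-0.76,-4.23) = (-0.3316,-3.9546)
  v6: (1-0.388)·(1.42,-3.26) + 0.388·(1.17,-2.8) = (1.3230,-3.0815)
  v7: (1-0.388)·(3.21,-0.78) + 0.388·(2.3,0.69) = (2.8569,-0.2096)
Shoelace sum Σ(x_i·y_{i+1} − x_{i+1}·y_i):
  i=1: 0.7460·4.6251 − -2.2562·2.6068 = +9.3317 (running +9.3317)
  i=2: -2.2562·1.7674 − -3.1754·4.6251 = +10.6991 (running +20.0308)
  i=3: -3.1754·-1.3378 − -2.1826·1.7674 = +8.1055 (running +28.1364)
  i=4: -2.1826·-3.9546 − -0.3316·-1.3378 = +8.1877 (running +36.3241)
  i=5: -0.3316·-3.0815 − 1.3230·-3.9546 = +6.2538 (running +42.5778)
  i=6: 1.3230·-0.2096 − 2.8569·-3.0815 = +8.5263 (running +51.1041)
  i=7: 2.8569·2.6068 − 0.7460·-0.2096 = +7.6037 (running +58.7078)
Area = |Σ|/2 = |58.7078|/2 = 29.3539

Area at t=0.388: 29.3539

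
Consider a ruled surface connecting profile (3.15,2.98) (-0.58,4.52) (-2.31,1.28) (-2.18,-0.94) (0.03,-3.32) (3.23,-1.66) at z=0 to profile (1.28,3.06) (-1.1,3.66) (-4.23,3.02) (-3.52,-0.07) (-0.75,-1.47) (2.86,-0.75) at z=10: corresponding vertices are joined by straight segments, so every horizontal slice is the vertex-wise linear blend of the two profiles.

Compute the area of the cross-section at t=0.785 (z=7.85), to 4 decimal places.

Area at t=0.785: 26.7658

Cross-section at t=0.785: each vertex is (1-t)·p0[i] + t·p1[i].
  v1: (1-0.785)·(3.15,2.98) + 0.785·(1.28,3.06) = (1.6821,3.0428)
  v2: (1-0.785)·(-0.58,4.52) + 0.785·(-1.1,3.66) = (-0.9882,3.8449)
  v3: (1-0.785)·(-2.31,1.28) + 0.785·(-4.23,3.02) = (-3.8172,2.6459)
  v4: (1-0.785)·(-2.18,-0.94) + 0.785·(-3.52,-0.07) = (-3.2319,-0.2570)
  v5: (1-0.785)·(0.03,-3.32) + 0.785·(-0.75,-1.47) = (-0.5823,-1.8678)
  v6: (1-0.785)·(3.23,-1.66) + 0.785·(2.86,-0.75) = (2.9395,-0.9456)
Shoelace sum Σ(x_i·y_{i+1} − x_{i+1}·y_i):
  i=1: 1.6821·3.8449 − -0.9882·3.0428 = +9.4742 (running +9.4742)
  i=2: -0.9882·2.6459 − -3.8172·3.8449 = +12.0621 (running +21.5363)
  i=3: -3.8172·-0.2570 − -3.2319·2.6459 = +9.5325 (running +31.0688)
  i=4: -3.2319·-1.8678 − -0.5823·-0.2570 = +5.8867 (running +36.9555)
  i=5: -0.5823·-0.9456 − 2.9395·-1.8678 = +6.0410 (running +42.9965)
  i=6: 2.9395·3.0428 − 1.6821·-0.9456 = +10.5351 (running +53.5316)
Area = |Σ|/2 = |53.5316|/2 = 26.7658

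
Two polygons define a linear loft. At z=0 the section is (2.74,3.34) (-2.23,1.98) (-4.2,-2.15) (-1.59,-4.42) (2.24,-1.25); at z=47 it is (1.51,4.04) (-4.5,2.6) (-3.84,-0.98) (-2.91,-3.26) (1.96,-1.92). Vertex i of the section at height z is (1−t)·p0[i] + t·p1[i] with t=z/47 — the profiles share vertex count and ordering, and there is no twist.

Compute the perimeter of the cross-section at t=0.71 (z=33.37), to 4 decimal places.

Perimeter at t=0.71: 22.8066

Cross-section at t=0.71: each vertex is (1-t)·p0[i] + t·p1[i].
  v1: (1-0.71)·(2.74,3.34) + 0.71·(1.51,4.04) = (1.8667,3.8370)
  v2: (1-0.71)·(-2.23,1.98) + 0.71·(-4.5,2.6) = (-3.8417,2.4202)
  v3: (1-0.71)·(-4.2,-2.15) + 0.71·(-3.84,-0.98) = (-3.9444,-1.3193)
  v4: (1-0.71)·(-1.59,-4.42) + 0.71·(-2.91,-3.26) = (-2.5272,-3.5964)
  v5: (1-0.71)·(2.24,-1.25) + 0.71·(1.96,-1.92) = (2.0412,-1.7257)
Perimeter = Σ |v_{i+1} − v_i|:
  edge 1→2: √(-5.7084² + -1.4168²) = 5.8816 (running 5.8816)
  edge 2→3: √(-0.1027² + -3.7395²) = 3.7409 (running 9.6225)
  edge 3→4: √(1.4172² + -2.2771²) = 2.6821 (running 12.3046)
  edge 4→5: √(4.5684² + 1.8707²) = 4.9366 (running 17.2412)
  edge 5→1: √(-0.1745² + 5.5627²) = 5.5654 (running 22.8066)
Perimeter = 22.8066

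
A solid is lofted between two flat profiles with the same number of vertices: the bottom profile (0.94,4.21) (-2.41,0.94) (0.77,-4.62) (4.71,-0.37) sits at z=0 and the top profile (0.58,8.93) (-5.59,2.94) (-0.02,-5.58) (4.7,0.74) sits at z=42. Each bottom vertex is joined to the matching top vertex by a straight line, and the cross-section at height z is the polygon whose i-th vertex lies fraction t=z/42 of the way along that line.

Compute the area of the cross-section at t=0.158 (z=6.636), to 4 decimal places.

Cross-section at t=0.158: each vertex is (1-t)·p0[i] + t·p1[i].
  v1: (1-0.158)·(0.94,4.21) + 0.158·(0.58,8.93) = (0.8831,4.9558)
  v2: (1-0.158)·(-2.41,0.94) + 0.158·(-5.59,2.94) = (-2.9124,1.2560)
  v3: (1-0.158)·(0.77,-4.62) + 0.158·(-0.02,-5.58) = (0.6452,-4.7717)
  v4: (1-0.158)·(4.71,-0.37) + 0.158·(4.7,0.74) = (4.7084,-0.1946)
Shoelace sum Σ(x_i·y_{i+1} − x_{i+1}·y_i):
  i=1: 0.8831·1.2560 − -2.9124·4.9558 = +15.5426 (running +15.5426)
  i=2: -2.9124·-4.7717 − 0.6452·1.2560 = +13.0869 (running +28.6294)
  i=3: 0.6452·-0.1946 − 4.7084·-4.7717 = +22.3415 (running +50.9709)
  i=4: 4.7084·4.9558 − 0.8831·-0.1946 = +23.5057 (running +74.4766)
Area = |Σ|/2 = |74.4766|/2 = 37.2383

Area at t=0.158: 37.2383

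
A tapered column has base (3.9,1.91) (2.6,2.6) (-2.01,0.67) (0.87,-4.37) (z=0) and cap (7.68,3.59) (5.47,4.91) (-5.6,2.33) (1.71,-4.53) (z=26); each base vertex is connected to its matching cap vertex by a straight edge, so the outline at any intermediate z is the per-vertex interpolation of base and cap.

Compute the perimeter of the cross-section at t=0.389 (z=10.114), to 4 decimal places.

Cross-section at t=0.389: each vertex is (1-t)·p0[i] + t·p1[i].
  v1: (1-0.389)·(3.9,1.91) + 0.389·(7.68,3.59) = (5.3704,2.5635)
  v2: (1-0.389)·(2.6,2.6) + 0.389·(5.47,4.91) = (3.7164,3.4986)
  v3: (1-0.389)·(-2.01,0.67) + 0.389·(-5.6,2.33) = (-3.4065,1.3157)
  v4: (1-0.389)·(0.87,-4.37) + 0.389·(1.71,-4.53) = (1.1968,-4.4322)
Perimeter = Σ |v_{i+1} − v_i|:
  edge 1→2: √(-1.6540² + 0.9351²) = 1.9000 (running 1.9000)
  edge 2→3: √(-7.1229² + -2.1829²) = 7.4499 (running 9.3499)
  edge 3→4: √(4.6033² + -5.7480²) = 7.3641 (running 16.7140)
  edge 4→1: √(4.1737² + 6.9958²) = 8.1462 (running 24.8601)
Perimeter = 24.8601

Perimeter at t=0.389: 24.8601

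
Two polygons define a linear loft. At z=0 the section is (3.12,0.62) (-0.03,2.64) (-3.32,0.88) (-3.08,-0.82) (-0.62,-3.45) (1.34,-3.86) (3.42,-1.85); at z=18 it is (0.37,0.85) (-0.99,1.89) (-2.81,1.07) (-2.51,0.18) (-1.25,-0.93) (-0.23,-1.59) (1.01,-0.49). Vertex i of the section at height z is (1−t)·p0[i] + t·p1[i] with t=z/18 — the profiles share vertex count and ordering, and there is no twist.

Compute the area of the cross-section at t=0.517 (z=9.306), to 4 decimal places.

Cross-section at t=0.517: each vertex is (1-t)·p0[i] + t·p1[i].
  v1: (1-0.517)·(3.12,0.62) + 0.517·(0.37,0.85) = (1.6983,0.7389)
  v2: (1-0.517)·(-0.03,2.64) + 0.517·(-0.99,1.89) = (-0.5263,2.2523)
  v3: (1-0.517)·(-3.32,0.88) + 0.517·(-2.81,1.07) = (-3.0563,0.9782)
  v4: (1-0.517)·(-3.08,-0.82) + 0.517·(-2.51,0.18) = (-2.7853,-0.3030)
  v5: (1-0.517)·(-0.62,-3.45) + 0.517·(-1.25,-0.93) = (-0.9457,-2.1472)
  v6: (1-0.517)·(1.34,-3.86) + 0.517·(-0.23,-1.59) = (0.5283,-2.6864)
  v7: (1-0.517)·(3.42,-1.85) + 0.517·(1.01,-0.49) = (2.1740,-1.1469)
Shoelace sum Σ(x_i·y_{i+1} − x_{i+1}·y_i):
  i=1: 1.6983·2.2523 − -0.5263·0.7389 = +4.2138 (running +4.2138)
  i=2: -0.5263·0.9782 − -3.0563·2.2523 = +6.3688 (running +10.5825)
  i=3: -3.0563·-0.3030 − -2.7853·0.9782 = +3.6507 (running +14.2333)
  i=4: -2.7853·-2.1472 − -0.9457·-0.3030 = +5.6940 (running +19.9272)
  i=5: -0.9457·-2.6864 − 0.5283·-2.1472 = +3.6749 (running +23.6022)
  i=6: 0.5283·-1.1469 − 2.1740·-2.6864 = +5.2344 (running +28.8366)
  i=7: 2.1740·0.7389 − 1.6983·-1.1469 = +3.5541 (running +32.3907)
Area = |Σ|/2 = |32.3907|/2 = 16.1954

Area at t=0.517: 16.1954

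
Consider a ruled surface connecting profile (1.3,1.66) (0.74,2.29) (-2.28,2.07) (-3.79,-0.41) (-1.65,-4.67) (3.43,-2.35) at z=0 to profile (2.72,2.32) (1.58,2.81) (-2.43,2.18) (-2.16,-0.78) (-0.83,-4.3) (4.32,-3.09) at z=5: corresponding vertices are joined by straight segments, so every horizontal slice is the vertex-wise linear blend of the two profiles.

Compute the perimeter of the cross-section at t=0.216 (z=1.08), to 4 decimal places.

Perimeter at t=0.216: 21.7877

Cross-section at t=0.216: each vertex is (1-t)·p0[i] + t·p1[i].
  v1: (1-0.216)·(1.3,1.66) + 0.216·(2.72,2.32) = (1.6067,1.8026)
  v2: (1-0.216)·(0.74,2.29) + 0.216·(1.58,2.81) = (0.9214,2.4023)
  v3: (1-0.216)·(-2.28,2.07) + 0.216·(-2.43,2.18) = (-2.3124,2.0938)
  v4: (1-0.216)·(-3.79,-0.41) + 0.216·(-2.16,-0.78) = (-3.4379,-0.4899)
  v5: (1-0.216)·(-1.65,-4.67) + 0.216·(-0.83,-4.3) = (-1.4729,-4.5901)
  v6: (1-0.216)·(3.43,-2.35) + 0.216·(4.32,-3.09) = (3.6222,-2.5098)
Perimeter = Σ |v_{i+1} − v_i|:
  edge 1→2: √(-0.6853² + 0.5998²) = 0.9107 (running 0.9107)
  edge 2→3: √(-3.2338² + -0.3086²) = 3.2485 (running 4.1592)
  edge 3→4: √(-1.1255² + -2.5837²) = 2.8182 (running 6.9774)
  edge 4→5: √(1.9650² + -4.1002²) = 4.5467 (running 11.5241)
  edge 5→6: √(5.0951² + 2.0802²) = 5.5034 (running 17.0275)
  edge 6→1: √(-2.0155² + 4.3124²) = 4.7602 (running 21.7877)
Perimeter = 21.7877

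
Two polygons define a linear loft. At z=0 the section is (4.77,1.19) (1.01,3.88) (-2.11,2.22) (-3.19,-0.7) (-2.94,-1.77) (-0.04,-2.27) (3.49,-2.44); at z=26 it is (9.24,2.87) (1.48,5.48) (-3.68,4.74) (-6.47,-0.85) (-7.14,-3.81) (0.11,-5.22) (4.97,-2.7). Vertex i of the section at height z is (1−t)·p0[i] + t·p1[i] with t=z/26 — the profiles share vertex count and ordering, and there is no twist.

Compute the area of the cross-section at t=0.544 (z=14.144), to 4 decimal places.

Area at t=0.544: 72.5605

Cross-section at t=0.544: each vertex is (1-t)·p0[i] + t·p1[i].
  v1: (1-0.544)·(4.77,1.19) + 0.544·(9.24,2.87) = (7.2017,2.1039)
  v2: (1-0.544)·(1.01,3.88) + 0.544·(1.48,5.48) = (1.2657,4.7504)
  v3: (1-0.544)·(-2.11,2.22) + 0.544·(-3.68,4.74) = (-2.9641,3.5909)
  v4: (1-0.544)·(-3.19,-0.7) + 0.544·(-6.47,-0.85) = (-4.9743,-0.7816)
  v5: (1-0.544)·(-2.94,-1.77) + 0.544·(-7.14,-3.81) = (-5.2248,-2.8798)
  v6: (1-0.544)·(-0.04,-2.27) + 0.544·(0.11,-5.22) = (0.0416,-3.8748)
  v7: (1-0.544)·(3.49,-2.44) + 0.544·(4.97,-2.7) = (4.2951,-2.5814)
Shoelace sum Σ(x_i·y_{i+1} − x_{i+1}·y_i):
  i=1: 7.2017·4.7504 − 1.2657·2.1039 = +31.5480 (running +31.5480)
  i=2: 1.2657·3.5909 − -2.9641·4.7504 = +18.6255 (running +50.1734)
  i=3: -2.9641·-0.7816 − -4.9743·3.5909 = +20.1789 (running +70.3524)
  i=4: -4.9743·-2.8798 − -5.2248·-0.7816 = +10.2411 (running +80.5935)
  i=5: -5.2248·-3.8748 − 0.0416·-2.8798 = +20.3649 (running +100.9584)
  i=6: 0.0416·-2.5814 − 4.2951·-3.8748 = +16.5353 (running +117.4937)
  i=7: 4.2951·2.1039 − 7.2017·-2.5814 = +27.6273 (running +145.1210)
Area = |Σ|/2 = |145.1210|/2 = 72.5605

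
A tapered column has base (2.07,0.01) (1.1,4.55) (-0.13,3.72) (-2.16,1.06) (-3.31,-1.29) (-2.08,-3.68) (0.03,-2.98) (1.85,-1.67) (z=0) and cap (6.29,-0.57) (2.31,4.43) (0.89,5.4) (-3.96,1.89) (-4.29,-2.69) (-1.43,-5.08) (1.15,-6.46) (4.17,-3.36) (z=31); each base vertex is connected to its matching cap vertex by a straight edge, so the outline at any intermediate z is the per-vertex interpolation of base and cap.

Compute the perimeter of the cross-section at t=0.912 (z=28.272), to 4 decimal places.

Cross-section at t=0.912: each vertex is (1-t)·p0[i] + t·p1[i].
  v1: (1-0.912)·(2.07,0.01) + 0.912·(6.29,-0.57) = (5.9186,-0.5190)
  v2: (1-0.912)·(1.1,4.55) + 0.912·(2.31,4.43) = (2.2035,4.4406)
  v3: (1-0.912)·(-0.13,3.72) + 0.912·(0.89,5.4) = (0.8002,5.2522)
  v4: (1-0.912)·(-2.16,1.06) + 0.912·(-3.96,1.89) = (-3.8016,1.8170)
  v5: (1-0.912)·(-3.31,-1.29) + 0.912·(-4.29,-2.69) = (-4.2038,-2.5668)
  v6: (1-0.912)·(-2.08,-3.68) + 0.912·(-1.43,-5.08) = (-1.4872,-4.9568)
  v7: (1-0.912)·(0.03,-2.98) + 0.912·(1.15,-6.46) = (1.0514,-6.1538)
  v8: (1-0.912)·(1.85,-1.67) + 0.912·(4.17,-3.36) = (3.9658,-3.2113)
Perimeter = Σ |v_{i+1} − v_i|:
  edge 1→2: √(-3.7151² + 4.9595²) = 6.1967 (running 6.1967)
  edge 2→3: √(-1.4033² + 0.8116²) = 1.6211 (running 7.8178)
  edge 3→4: √(-4.6018² + -3.4352²) = 5.7426 (running 13.5604)
  edge 4→5: √(-0.4022² + -4.3838²) = 4.4022 (running 17.9625)
  edge 5→6: √(2.7166² + -2.3900²) = 3.6183 (running 21.5808)
  edge 6→7: √(2.5386² + -1.1970²) = 2.8067 (running 24.3875)
  edge 7→8: √(2.9144² + 2.9425²) = 4.1415 (running 28.5290)
  edge 8→1: √(1.9528² + 2.6923²) = 3.3260 (running 31.8549)
Perimeter = 31.8549

Perimeter at t=0.912: 31.8549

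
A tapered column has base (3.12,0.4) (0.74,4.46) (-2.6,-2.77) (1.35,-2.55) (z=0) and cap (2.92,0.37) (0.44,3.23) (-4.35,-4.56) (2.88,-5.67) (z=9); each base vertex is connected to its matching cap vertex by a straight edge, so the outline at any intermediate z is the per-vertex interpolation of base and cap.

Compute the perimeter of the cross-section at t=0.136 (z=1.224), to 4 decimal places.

Perimeter at t=0.136: 20.7901

Cross-section at t=0.136: each vertex is (1-t)·p0[i] + t·p1[i].
  v1: (1-0.136)·(3.12,0.4) + 0.136·(2.92,0.37) = (3.0928,0.3959)
  v2: (1-0.136)·(0.74,4.46) + 0.136·(0.44,3.23) = (0.6992,4.2927)
  v3: (1-0.136)·(-2.6,-2.77) + 0.136·(-4.35,-4.56) = (-2.8380,-3.0134)
  v4: (1-0.136)·(1.35,-2.55) + 0.136·(2.88,-5.67) = (1.5581,-2.9743)
Perimeter = Σ |v_{i+1} − v_i|:
  edge 1→2: √(-2.3936² + 3.8968²) = 4.5732 (running 4.5732)
  edge 2→3: √(-3.5372² + -7.3062²) = 8.1174 (running 12.6906)
  edge 3→4: √(4.3961² + 0.0391²) = 4.3963 (running 17.0869)
  edge 4→1: √(1.5347² + 3.3702²) = 3.7032 (running 20.7901)
Perimeter = 20.7901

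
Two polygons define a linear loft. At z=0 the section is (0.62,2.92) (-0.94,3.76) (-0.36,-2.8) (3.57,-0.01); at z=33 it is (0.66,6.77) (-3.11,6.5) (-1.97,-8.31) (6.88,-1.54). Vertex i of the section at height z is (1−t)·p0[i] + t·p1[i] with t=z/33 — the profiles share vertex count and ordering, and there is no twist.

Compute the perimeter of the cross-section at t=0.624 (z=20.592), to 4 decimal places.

Cross-section at t=0.624: each vertex is (1-t)·p0[i] + t·p1[i].
  v1: (1-0.624)·(0.62,2.92) + 0.624·(0.66,6.77) = (0.6450,5.3224)
  v2: (1-0.624)·(-0.94,3.76) + 0.624·(-3.11,6.5) = (-2.2941,5.4698)
  v3: (1-0.624)·(-0.36,-2.8) + 0.624·(-1.97,-8.31) = (-1.3646,-6.2382)
  v4: (1-0.624)·(3.57,-0.01) + 0.624·(6.88,-1.54) = (5.6354,-0.9647)
Perimeter = Σ |v_{i+1} − v_i|:
  edge 1→2: √(-2.9390² + 0.1474²) = 2.9427 (running 2.9427)
  edge 2→3: √(0.9294² + -11.7080²) = 11.7448 (running 14.6876)
  edge 3→4: √(7.0001² + 5.2735²) = 8.7642 (running 23.4518)
  edge 4→1: √(-4.9905² + 6.2871²) = 8.0270 (running 31.4788)
Perimeter = 31.4788

Perimeter at t=0.624: 31.4788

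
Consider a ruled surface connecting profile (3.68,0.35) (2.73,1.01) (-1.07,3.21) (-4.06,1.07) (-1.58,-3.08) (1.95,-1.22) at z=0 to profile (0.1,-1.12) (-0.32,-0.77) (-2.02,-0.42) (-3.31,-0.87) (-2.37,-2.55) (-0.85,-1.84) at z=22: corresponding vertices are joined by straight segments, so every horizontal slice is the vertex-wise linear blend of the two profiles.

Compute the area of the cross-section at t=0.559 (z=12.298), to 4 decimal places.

Cross-section at t=0.559: each vertex is (1-t)·p0[i] + t·p1[i].
  v1: (1-0.559)·(3.68,0.35) + 0.559·(0.1,-1.12) = (1.6788,-0.4717)
  v2: (1-0.559)·(2.73,1.01) + 0.559·(-0.32,-0.77) = (1.0251,0.0150)
  v3: (1-0.559)·(-1.07,3.21) + 0.559·(-2.02,-0.42) = (-1.6011,1.1808)
  v4: (1-0.559)·(-4.06,1.07) + 0.559·(-3.31,-0.87) = (-3.6407,-0.0145)
  v5: (1-0.559)·(-1.58,-3.08) + 0.559·(-2.37,-2.55) = (-2.0216,-2.7837)
  v6: (1-0.559)·(1.95,-1.22) + 0.559·(-0.85,-1.84) = (0.3848,-1.5666)
Shoelace sum Σ(x_i·y_{i+1} − x_{i+1}·y_i):
  i=1: 1.6788·0.0150 − 1.0251·-0.4717 = +0.5087 (running +0.5087)
  i=2: 1.0251·1.1808 − -1.6011·0.0150 = +1.2344 (running +1.7431)
  i=3: -1.6011·-0.0145 − -3.6407·1.1808 = +4.3223 (running +6.0653)
  i=4: -3.6407·-2.7837 − -2.0216·-0.0145 = +10.1056 (running +16.1710)
  i=5: -2.0216·-1.5666 − 0.3848·-2.7837 = +4.2382 (running +20.4092)
  i=6: 0.3848·-0.4717 − 1.6788·-1.5666 = +2.4484 (running +22.8576)
Area = |Σ|/2 = |22.8576|/2 = 11.4288

Area at t=0.559: 11.4288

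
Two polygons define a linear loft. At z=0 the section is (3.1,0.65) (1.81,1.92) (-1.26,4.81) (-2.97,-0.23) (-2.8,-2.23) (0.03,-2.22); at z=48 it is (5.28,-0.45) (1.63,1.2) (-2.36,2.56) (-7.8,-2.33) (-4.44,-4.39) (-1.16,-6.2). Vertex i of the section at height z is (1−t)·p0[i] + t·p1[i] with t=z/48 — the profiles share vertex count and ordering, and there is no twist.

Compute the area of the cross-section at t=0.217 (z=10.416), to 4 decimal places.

Area at t=0.217: 31.4916

Cross-section at t=0.217: each vertex is (1-t)·p0[i] + t·p1[i].
  v1: (1-0.217)·(3.1,0.65) + 0.217·(5.28,-0.45) = (3.5731,0.4113)
  v2: (1-0.217)·(1.81,1.92) + 0.217·(1.63,1.2) = (1.7709,1.7638)
  v3: (1-0.217)·(-1.26,4.81) + 0.217·(-2.36,2.56) = (-1.4987,4.3217)
  v4: (1-0.217)·(-2.97,-0.23) + 0.217·(-7.8,-2.33) = (-4.0181,-0.6857)
  v5: (1-0.217)·(-2.8,-2.23) + 0.217·(-4.44,-4.39) = (-3.1559,-2.6987)
  v6: (1-0.217)·(0.03,-2.22) + 0.217·(-1.16,-6.2) = (-0.2282,-3.0837)
Shoelace sum Σ(x_i·y_{i+1} − x_{i+1}·y_i):
  i=1: 3.5731·1.7638 − 1.7709·0.4113 = +5.5736 (running +5.5736)
  i=2: 1.7709·4.3217 − -1.4987·1.7638 = +10.2969 (running +15.8705)
  i=3: -1.4987·-0.6857 − -4.0181·4.3217 = +18.3929 (running +34.2635)
  i=4: -4.0181·-2.6987 − -3.1559·-0.6857 = +8.6798 (running +42.9432)
  i=5: -3.1559·-3.0837 − -0.2282·-2.6987 = +9.1157 (running +52.0590)
  i=6: -0.2282·0.4113 − 3.5731·-3.0837 = +10.9242 (running +62.9832)
Area = |Σ|/2 = |62.9832|/2 = 31.4916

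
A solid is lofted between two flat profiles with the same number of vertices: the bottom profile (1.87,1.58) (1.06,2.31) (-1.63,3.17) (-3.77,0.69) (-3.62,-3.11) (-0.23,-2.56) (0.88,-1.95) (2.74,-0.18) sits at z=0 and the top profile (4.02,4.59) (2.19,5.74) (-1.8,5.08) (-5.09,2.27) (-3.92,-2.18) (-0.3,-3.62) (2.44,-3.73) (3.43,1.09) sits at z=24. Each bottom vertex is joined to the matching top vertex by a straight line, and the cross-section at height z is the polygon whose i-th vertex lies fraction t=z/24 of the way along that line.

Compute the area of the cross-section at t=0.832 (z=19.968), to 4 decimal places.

Area at t=0.832: 56.4383

Cross-section at t=0.832: each vertex is (1-t)·p0[i] + t·p1[i].
  v1: (1-0.832)·(1.87,1.58) + 0.832·(4.02,4.59) = (3.6588,4.0843)
  v2: (1-0.832)·(1.06,2.31) + 0.832·(2.19,5.74) = (2.0002,5.1638)
  v3: (1-0.832)·(-1.63,3.17) + 0.832·(-1.8,5.08) = (-1.7714,4.7591)
  v4: (1-0.832)·(-3.77,0.69) + 0.832·(-5.09,2.27) = (-4.8682,2.0046)
  v5: (1-0.832)·(-3.62,-3.11) + 0.832·(-3.92,-2.18) = (-3.8696,-2.3362)
  v6: (1-0.832)·(-0.23,-2.56) + 0.832·(-0.3,-3.62) = (-0.2882,-3.4419)
  v7: (1-0.832)·(0.88,-1.95) + 0.832·(2.44,-3.73) = (2.1779,-3.4310)
  v8: (1-0.832)·(2.74,-0.18) + 0.832·(3.43,1.09) = (3.3141,0.8766)
Shoelace sum Σ(x_i·y_{i+1} − x_{i+1}·y_i):
  i=1: 3.6588·5.1638 − 2.0002·4.0843 = +10.7239 (running +10.7239)
  i=2: 2.0002·4.7591 − -1.7714·5.1638 = +18.6663 (running +29.3902)
  i=3: -1.7714·2.0046 − -4.8682·4.7591 = +19.6176 (running +49.0077)
  i=4: -4.8682·-2.3362 − -3.8696·2.0046 = +19.1302 (running +68.1380)
  i=5: -3.8696·-3.4419 − -0.2882·-2.3362 = +12.6455 (running +80.7834)
  i=6: -0.2882·-3.4310 − 2.1779·-3.4419 = +8.4852 (running +89.2686)
  i=7: 2.1779·0.8766 − 3.3141·-3.4310 = +13.2797 (running +102.5483)
  i=8: 3.3141·4.0843 − 3.6588·0.8766 = +10.3283 (running +112.8766)
Area = |Σ|/2 = |112.8766|/2 = 56.4383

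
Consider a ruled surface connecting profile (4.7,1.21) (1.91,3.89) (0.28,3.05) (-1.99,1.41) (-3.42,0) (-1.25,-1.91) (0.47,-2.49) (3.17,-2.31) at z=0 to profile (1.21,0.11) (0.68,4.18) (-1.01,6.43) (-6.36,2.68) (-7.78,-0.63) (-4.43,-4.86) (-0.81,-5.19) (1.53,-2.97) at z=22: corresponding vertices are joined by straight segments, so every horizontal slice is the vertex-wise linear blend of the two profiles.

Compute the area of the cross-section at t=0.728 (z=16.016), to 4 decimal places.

Cross-section at t=0.728: each vertex is (1-t)·p0[i] + t·p1[i].
  v1: (1-0.728)·(4.7,1.21) + 0.728·(1.21,0.11) = (2.1593,0.4092)
  v2: (1-0.728)·(1.91,3.89) + 0.728·(0.68,4.18) = (1.0146,4.1011)
  v3: (1-0.728)·(0.28,3.05) + 0.728·(-1.01,6.43) = (-0.6591,5.5106)
  v4: (1-0.728)·(-1.99,1.41) + 0.728·(-6.36,2.68) = (-5.1714,2.3346)
  v5: (1-0.728)·(-3.42,0) + 0.728·(-7.78,-0.63) = (-6.5941,-0.4586)
  v6: (1-0.728)·(-1.25,-1.91) + 0.728·(-4.43,-4.86) = (-3.5650,-4.0576)
  v7: (1-0.728)·(0.47,-2.49) + 0.728·(-0.81,-5.19) = (-0.4618,-4.4556)
  v8: (1-0.728)·(3.17,-2.31) + 0.728·(1.53,-2.97) = (1.9761,-2.7905)
Shoelace sum Σ(x_i·y_{i+1} − x_{i+1}·y_i):
  i=1: 2.1593·4.1011 − 1.0146·0.4092 = +8.4403 (running +8.4403)
  i=2: 1.0146·5.5106 − -0.6591·4.1011 = +8.2940 (running +16.7343)
  i=3: -0.6591·2.3346 − -5.1714·5.5106 = +26.9587 (running +43.6931)
  i=4: -5.1714·-0.4586 − -6.5941·2.3346 = +17.7661 (running +61.4591)
  i=5: -6.5941·-4.0576 − -3.5650·-0.4586 = +25.1211 (running +86.5802)
  i=6: -3.5650·-4.4556 − -0.4618·-4.0576 = +14.0104 (running +100.5906)
  i=7: -0.4618·-2.7905 − 1.9761·-4.4556 = +10.0934 (running +110.6840)
  i=8: 1.9761·0.4092 − 2.1593·-2.7905 = +6.8340 (running +117.5180)
Area = |Σ|/2 = |117.5180|/2 = 58.7590

Area at t=0.728: 58.7590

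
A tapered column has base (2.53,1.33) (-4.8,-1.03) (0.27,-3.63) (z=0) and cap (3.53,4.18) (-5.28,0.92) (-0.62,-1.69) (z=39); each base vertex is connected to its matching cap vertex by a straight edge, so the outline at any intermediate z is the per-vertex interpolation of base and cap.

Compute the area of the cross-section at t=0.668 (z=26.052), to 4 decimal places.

Area at t=0.668: 17.9432

Cross-section at t=0.668: each vertex is (1-t)·p0[i] + t·p1[i].
  v1: (1-0.668)·(2.53,1.33) + 0.668·(3.53,4.18) = (3.1980,3.2338)
  v2: (1-0.668)·(-4.8,-1.03) + 0.668·(-5.28,0.92) = (-5.1206,0.2726)
  v3: (1-0.668)·(0.27,-3.63) + 0.668·(-0.62,-1.69) = (-0.3245,-2.3341)
Shoelace sum Σ(x_i·y_{i+1} − x_{i+1}·y_i):
  i=1: 3.1980·0.2726 − -5.1206·3.2338 = +17.4309 (running +17.4309)
  i=2: -5.1206·-2.3341 − -0.3245·0.2726 = +12.0404 (running +29.4713)
  i=3: -0.3245·3.2338 − 3.1980·-2.3341 = +6.4150 (running +35.8863)
Area = |Σ|/2 = |35.8863|/2 = 17.9432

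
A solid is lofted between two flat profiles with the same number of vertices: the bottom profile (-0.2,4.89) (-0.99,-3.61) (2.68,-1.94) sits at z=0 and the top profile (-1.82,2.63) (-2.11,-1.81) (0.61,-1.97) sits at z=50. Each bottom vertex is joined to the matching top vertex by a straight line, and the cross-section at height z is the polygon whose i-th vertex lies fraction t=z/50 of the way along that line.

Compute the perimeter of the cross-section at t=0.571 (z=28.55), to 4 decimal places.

Perimeter at t=0.571: 15.5364

Cross-section at t=0.571: each vertex is (1-t)·p0[i] + t·p1[i].
  v1: (1-0.571)·(-0.2,4.89) + 0.571·(-1.82,2.63) = (-1.1250,3.5995)
  v2: (1-0.571)·(-0.99,-3.61) + 0.571·(-2.11,-1.81) = (-1.6295,-2.5822)
  v3: (1-0.571)·(2.68,-1.94) + 0.571·(0.61,-1.97) = (1.4980,-1.9571)
Perimeter = Σ |v_{i+1} − v_i|:
  edge 1→2: √(-0.5045² + -6.1817²) = 6.2023 (running 6.2023)
  edge 2→3: √(3.1276² + 0.6251²) = 3.1894 (running 9.3917)
  edge 3→1: √(-2.6231² + 5.5567²) = 6.1447 (running 15.5364)
Perimeter = 15.5364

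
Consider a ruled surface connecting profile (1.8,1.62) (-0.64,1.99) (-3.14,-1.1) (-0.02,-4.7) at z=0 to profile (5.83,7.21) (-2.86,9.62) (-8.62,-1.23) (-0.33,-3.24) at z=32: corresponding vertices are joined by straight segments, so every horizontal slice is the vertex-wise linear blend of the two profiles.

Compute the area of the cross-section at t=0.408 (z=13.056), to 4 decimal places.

Cross-section at t=0.408: each vertex is (1-t)·p0[i] + t·p1[i].
  v1: (1-0.408)·(1.8,1.62) + 0.408·(5.83,7.21) = (3.4442,3.9007)
  v2: (1-0.408)·(-0.64,1.99) + 0.408·(-2.86,9.62) = (-1.5458,5.1030)
  v3: (1-0.408)·(-3.14,-1.1) + 0.408·(-8.62,-1.23) = (-5.3758,-1.1530)
  v4: (1-0.408)·(-0.02,-4.7) + 0.408·(-0.33,-3.24) = (-0.1465,-4.1043)
Shoelace sum Σ(x_i·y_{i+1} − x_{i+1}·y_i):
  i=1: 3.4442·5.1030 − -1.5458·3.9007 = +23.6057 (running +23.6057)
  i=2: -1.5458·-1.1530 − -5.3758·5.1030 = +29.2154 (running +52.8211)
  i=3: -5.3758·-4.1043 − -0.1465·-1.1530 = +21.8953 (running +74.7164)
  i=4: -0.1465·3.9007 − 3.4442·-4.1043 = +13.5649 (running +88.2813)
Area = |Σ|/2 = |88.2813|/2 = 44.1406

Area at t=0.408: 44.1406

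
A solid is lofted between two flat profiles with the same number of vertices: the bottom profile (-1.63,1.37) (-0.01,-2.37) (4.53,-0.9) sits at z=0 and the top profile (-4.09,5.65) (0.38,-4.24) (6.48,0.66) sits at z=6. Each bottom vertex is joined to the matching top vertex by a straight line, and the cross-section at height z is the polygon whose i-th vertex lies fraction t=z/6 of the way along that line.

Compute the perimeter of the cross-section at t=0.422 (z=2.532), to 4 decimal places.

Perimeter at t=0.422: 21.6156

Cross-section at t=0.422: each vertex is (1-t)·p0[i] + t·p1[i].
  v1: (1-0.422)·(-1.63,1.37) + 0.422·(-4.09,5.65) = (-2.6681,3.1762)
  v2: (1-0.422)·(-0.01,-2.37) + 0.422·(0.38,-4.24) = (0.1546,-3.1591)
  v3: (1-0.422)·(4.53,-0.9) + 0.422·(6.48,0.66) = (5.3529,-0.2417)
Perimeter = Σ |v_{i+1} − v_i|:
  edge 1→2: √(2.8227² + -6.3353²) = 6.9357 (running 6.9357)
  edge 2→3: √(5.1983² + 2.9175²) = 5.9610 (running 12.8967)
  edge 3→1: √(-8.0210² + 3.4178²) = 8.7189 (running 21.6156)
Perimeter = 21.6156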